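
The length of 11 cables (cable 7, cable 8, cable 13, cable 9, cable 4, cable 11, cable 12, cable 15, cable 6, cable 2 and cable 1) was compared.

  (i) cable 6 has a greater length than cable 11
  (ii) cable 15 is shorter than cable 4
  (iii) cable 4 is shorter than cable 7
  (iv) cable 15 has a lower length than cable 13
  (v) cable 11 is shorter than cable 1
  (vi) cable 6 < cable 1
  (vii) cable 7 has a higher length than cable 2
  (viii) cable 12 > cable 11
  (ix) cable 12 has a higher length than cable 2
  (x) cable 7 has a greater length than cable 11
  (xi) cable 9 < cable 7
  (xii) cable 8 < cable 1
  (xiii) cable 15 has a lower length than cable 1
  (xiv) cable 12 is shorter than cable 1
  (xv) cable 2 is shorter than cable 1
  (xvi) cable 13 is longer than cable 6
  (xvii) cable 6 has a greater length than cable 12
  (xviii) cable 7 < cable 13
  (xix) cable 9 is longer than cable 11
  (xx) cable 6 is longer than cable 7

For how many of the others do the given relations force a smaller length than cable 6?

The elements the relations force below cable 6 are cable 15, cable 11, cable 9, cable 4, cable 2, cable 12, cable 7 — no chain reaches any other.
That is 7.

7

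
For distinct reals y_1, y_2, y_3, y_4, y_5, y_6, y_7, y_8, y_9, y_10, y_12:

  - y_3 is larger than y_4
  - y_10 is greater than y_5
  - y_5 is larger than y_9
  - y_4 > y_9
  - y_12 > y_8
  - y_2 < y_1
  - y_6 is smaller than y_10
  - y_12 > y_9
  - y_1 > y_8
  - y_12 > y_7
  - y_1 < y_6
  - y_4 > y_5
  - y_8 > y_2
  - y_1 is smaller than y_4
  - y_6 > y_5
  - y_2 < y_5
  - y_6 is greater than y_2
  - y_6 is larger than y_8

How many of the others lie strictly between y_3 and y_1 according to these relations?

1

The relations place y_1 below y_3. An element lies strictly between them when it is forced above y_1 and also forced below y_3.
Above y_1: {y_6, y_4, y_10}. Below y_3: {y_9, y_2, y_8, y_5, y_4}.
Intersection: {y_4} — 1.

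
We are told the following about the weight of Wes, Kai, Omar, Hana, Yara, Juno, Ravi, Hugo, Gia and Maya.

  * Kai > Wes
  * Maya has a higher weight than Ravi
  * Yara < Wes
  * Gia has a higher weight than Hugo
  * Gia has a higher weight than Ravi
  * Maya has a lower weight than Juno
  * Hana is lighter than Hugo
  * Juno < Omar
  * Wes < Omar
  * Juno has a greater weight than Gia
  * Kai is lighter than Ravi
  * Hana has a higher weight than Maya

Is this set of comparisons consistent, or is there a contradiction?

consistent

Every relation is compatible with Yara < Wes < Kai < Ravi < Maya < Hana < Hugo < Gia < Juno < Omar; the set is consistent.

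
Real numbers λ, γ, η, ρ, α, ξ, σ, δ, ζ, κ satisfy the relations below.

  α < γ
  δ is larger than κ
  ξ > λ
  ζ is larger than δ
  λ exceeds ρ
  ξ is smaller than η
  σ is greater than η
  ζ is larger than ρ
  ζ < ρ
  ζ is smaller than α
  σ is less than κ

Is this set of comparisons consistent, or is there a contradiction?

We have ζ < ρ stated directly, yet also ρ < λ < ξ < η < σ < κ < δ < ζ by chaining the others — so ρ < ζ. Contradiction.

inconsistent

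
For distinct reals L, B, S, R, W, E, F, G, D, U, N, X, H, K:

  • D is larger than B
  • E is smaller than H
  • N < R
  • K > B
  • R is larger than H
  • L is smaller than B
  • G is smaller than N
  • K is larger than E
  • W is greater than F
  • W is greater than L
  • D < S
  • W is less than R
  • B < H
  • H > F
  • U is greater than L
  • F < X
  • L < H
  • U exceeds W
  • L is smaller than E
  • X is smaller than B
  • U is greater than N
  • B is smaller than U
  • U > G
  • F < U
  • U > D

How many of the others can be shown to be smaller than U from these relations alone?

8

The elements the relations force below U are F, L, W, G, X, B, D, N — no chain reaches any other.
That is 8.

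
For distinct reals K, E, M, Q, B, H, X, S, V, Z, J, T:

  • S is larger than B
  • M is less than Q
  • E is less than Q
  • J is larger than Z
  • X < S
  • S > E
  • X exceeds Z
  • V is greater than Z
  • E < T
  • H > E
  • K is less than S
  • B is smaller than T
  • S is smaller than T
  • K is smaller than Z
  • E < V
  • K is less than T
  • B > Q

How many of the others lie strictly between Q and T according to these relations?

The relations place Q below T. An element lies strictly between them when it is forced above Q and also forced below T.
Above Q: {B, S}. Below T: {K, E, Z, M, X, B, S}.
Intersection: {B, S} — 2.

2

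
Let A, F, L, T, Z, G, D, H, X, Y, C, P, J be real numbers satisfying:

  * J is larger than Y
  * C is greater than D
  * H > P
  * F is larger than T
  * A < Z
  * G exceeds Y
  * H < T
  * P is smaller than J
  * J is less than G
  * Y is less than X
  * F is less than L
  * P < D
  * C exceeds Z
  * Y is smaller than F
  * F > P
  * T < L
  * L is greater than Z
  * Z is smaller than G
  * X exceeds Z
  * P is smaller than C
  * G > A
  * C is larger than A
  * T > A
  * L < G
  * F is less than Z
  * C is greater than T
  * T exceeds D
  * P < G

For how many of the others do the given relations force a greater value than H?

7

From H the given relations immediately reach T.
From those, F, L, C — 4 in total.
From those, Z, G — 6 in total.
From those, X — 7 in total.
No other element is forced above H by the given relations, so the count is 7.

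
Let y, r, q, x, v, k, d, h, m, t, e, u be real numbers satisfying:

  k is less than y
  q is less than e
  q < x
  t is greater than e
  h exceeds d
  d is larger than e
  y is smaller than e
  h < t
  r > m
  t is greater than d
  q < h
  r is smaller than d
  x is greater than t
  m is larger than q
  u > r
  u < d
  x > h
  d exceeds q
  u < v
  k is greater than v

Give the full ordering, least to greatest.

Nothing is placed below q, so it is least; from there q < m; m < r; r < u; u < v; v < k; k < y; y < e; e < d; d < h; h < t; t < x, each given directly.

q < m < r < u < v < k < y < e < d < h < t < x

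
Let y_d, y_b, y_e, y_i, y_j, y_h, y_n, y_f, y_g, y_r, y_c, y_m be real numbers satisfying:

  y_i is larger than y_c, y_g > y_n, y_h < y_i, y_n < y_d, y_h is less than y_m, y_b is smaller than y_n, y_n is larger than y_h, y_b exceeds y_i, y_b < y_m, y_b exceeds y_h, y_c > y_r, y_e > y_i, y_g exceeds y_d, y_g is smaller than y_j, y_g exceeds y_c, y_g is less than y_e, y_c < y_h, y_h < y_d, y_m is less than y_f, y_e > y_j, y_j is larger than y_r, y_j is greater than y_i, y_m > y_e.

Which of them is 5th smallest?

Chaining the given pairs: y_r < y_c < y_h < y_i < y_b < y_n < y_d < y_g < y_j < y_e < y_m < y_f.
The 5th smallest is y_b.

y_b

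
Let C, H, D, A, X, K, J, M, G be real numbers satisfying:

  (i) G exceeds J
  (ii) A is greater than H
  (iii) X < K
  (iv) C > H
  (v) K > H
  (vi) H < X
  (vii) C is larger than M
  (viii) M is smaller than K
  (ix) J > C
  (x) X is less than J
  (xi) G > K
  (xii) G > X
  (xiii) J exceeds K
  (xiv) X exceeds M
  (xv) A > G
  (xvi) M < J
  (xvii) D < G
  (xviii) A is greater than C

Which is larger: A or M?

M < X and X < K give M < K.
Then K < J extends the chain to J.
Then J < G extends the chain to G.
Then G < A extends the chain to A.
So M < A; A is the larger of the two.

A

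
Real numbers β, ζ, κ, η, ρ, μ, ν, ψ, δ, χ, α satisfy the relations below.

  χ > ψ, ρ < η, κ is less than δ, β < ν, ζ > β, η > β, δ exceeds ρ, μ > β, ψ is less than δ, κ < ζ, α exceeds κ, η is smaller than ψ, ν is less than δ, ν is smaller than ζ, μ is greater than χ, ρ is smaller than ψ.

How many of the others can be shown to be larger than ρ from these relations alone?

Directly above ρ: η, ψ, δ.
One step further: χ (4 so far).
One step further: μ (5 so far).
No other element is forced above ρ by the given relations, so the count is 5.

5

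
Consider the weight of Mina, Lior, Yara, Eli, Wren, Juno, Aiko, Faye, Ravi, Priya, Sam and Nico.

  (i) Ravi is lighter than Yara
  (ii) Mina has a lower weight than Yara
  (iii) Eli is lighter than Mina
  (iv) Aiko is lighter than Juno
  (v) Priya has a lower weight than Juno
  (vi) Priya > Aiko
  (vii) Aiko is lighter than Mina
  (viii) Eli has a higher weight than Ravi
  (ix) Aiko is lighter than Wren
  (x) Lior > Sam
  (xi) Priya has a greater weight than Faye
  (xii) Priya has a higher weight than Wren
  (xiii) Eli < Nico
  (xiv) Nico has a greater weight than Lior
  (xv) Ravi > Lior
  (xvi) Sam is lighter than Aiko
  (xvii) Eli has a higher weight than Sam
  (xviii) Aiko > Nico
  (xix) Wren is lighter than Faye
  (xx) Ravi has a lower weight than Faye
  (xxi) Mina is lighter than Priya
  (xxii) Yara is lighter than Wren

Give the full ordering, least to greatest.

Sam < Lior < Ravi < Eli < Nico < Aiko < Mina < Yara < Wren < Faye < Priya < Juno

Nothing is placed below Sam, so it is least; from there Sam < Lior; Lior < Ravi; Ravi < Eli; Eli < Nico; Nico < Aiko; Aiko < Mina; Mina < Yara; Yara < Wren; Wren < Faye; Faye < Priya; Priya < Juno, each given directly.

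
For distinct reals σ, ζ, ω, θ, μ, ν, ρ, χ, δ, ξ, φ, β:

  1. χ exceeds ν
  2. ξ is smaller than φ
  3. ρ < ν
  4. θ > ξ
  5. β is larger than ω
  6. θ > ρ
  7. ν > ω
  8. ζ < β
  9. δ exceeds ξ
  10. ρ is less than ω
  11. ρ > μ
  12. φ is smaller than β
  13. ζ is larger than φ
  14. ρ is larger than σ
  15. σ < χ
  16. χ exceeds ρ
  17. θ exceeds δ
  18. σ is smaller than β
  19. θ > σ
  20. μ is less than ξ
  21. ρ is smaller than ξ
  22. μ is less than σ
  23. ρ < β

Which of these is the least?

μ

σ is not least since μ < σ; ρ is not least since μ < ρ; ω is not least since ρ < ω; ν is not least since ω < ν; χ is not least since ρ < χ; ξ is not least since μ < ξ; φ is not least since ξ < φ; ζ is not least since φ < ζ; β is not least since ζ < β; δ is not least since ξ < δ; θ is not least since ρ < θ.
Only μ has nothing below it, so μ is the least.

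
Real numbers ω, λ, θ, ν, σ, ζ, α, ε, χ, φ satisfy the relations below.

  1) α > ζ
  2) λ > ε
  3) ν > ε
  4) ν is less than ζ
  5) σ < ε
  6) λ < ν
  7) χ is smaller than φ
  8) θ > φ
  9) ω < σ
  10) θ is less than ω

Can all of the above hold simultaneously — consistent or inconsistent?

The single ordering χ < φ < θ < ω < σ < ε < λ < ν < ζ < α satisfies every listed relation, so no contradiction arises.

consistent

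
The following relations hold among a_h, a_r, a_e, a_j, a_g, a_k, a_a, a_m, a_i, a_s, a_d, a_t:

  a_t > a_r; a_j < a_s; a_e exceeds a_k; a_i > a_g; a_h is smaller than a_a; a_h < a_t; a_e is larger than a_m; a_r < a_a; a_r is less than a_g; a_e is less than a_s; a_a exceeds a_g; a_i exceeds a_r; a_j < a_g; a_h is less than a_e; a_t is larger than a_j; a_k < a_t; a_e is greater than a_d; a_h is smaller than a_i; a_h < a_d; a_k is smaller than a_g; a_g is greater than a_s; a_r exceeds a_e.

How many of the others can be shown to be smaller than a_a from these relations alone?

9

From a_a the given relations immediately reach a_h, a_r, a_g.
From those, a_j, a_k, a_e, a_s — 7 in total.
From those, a_d, a_m — 9 in total.
No other element is forced below a_a by the given relations, so the count is 9.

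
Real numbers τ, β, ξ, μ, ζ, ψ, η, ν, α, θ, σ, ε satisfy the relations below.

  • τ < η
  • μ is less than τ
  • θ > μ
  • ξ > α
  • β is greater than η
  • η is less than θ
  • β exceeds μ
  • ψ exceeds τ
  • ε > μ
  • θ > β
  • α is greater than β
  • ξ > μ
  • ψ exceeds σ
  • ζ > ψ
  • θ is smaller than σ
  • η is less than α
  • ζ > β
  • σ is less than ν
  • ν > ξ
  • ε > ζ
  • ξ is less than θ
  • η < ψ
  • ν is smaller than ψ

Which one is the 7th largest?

ξ

Piecing the relations together gives one ordering: μ < τ < η < β < α < ξ < θ < σ < ν < ψ < ζ < ε.
Counting 7 from the largest end gives ξ.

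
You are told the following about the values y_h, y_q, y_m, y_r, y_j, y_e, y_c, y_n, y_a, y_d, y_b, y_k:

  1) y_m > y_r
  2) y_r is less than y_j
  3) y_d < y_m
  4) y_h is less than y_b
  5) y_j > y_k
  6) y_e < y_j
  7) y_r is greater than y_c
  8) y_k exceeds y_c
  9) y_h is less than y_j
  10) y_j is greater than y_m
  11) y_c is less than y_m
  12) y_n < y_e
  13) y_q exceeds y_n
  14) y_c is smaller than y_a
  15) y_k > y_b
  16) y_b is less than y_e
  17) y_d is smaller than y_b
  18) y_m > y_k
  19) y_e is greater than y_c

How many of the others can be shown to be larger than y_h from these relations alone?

5

Directly above y_h: y_b, y_j.
One step further: y_k, y_e (4 so far).
One step further: y_m (5 so far).
No other element is forced above y_h by the given relations, so the count is 5.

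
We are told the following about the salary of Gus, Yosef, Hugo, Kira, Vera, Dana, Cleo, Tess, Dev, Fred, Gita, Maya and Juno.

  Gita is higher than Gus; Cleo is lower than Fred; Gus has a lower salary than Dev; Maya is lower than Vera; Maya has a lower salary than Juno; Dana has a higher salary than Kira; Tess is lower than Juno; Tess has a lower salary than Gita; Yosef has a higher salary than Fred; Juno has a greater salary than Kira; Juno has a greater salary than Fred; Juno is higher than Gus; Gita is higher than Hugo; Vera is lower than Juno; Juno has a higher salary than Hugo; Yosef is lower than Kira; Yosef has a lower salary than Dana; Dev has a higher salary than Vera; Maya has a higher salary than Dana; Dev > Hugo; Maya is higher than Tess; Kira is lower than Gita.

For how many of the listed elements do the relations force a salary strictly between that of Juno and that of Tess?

2

Chaining upward from Tess reaches: Maya, Vera, Gita, Dev.
Chaining downward from Juno reaches: Cleo, Fred, Yosef, Kira, Dana, Maya, Hugo, Vera, Gus.
Strictly between Tess and Juno are those in both lists: Maya, Vera — 2 elements.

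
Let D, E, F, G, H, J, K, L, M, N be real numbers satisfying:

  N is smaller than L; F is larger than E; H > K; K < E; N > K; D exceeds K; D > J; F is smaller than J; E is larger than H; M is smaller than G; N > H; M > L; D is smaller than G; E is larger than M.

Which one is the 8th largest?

Piecing the relations together gives one ordering: K < H < N < L < M < E < F < J < D < G.
Counting 8 from the largest end gives N.

N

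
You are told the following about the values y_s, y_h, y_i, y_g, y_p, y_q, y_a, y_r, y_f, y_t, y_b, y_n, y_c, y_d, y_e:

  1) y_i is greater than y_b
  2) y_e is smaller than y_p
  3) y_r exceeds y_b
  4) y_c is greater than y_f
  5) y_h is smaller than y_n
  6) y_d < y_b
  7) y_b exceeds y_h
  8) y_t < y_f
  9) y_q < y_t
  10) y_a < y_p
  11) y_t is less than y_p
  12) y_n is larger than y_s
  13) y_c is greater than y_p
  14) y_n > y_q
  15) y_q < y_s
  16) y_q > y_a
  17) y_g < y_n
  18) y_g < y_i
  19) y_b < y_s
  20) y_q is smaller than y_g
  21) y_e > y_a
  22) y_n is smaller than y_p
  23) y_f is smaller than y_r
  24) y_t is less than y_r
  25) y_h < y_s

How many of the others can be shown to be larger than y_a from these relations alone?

The elements the relations force above y_a are y_q, y_t, y_g, y_e, y_s, y_f, y_n, y_p, y_r, y_i, y_c — no chain reaches any other.
That is 11.

11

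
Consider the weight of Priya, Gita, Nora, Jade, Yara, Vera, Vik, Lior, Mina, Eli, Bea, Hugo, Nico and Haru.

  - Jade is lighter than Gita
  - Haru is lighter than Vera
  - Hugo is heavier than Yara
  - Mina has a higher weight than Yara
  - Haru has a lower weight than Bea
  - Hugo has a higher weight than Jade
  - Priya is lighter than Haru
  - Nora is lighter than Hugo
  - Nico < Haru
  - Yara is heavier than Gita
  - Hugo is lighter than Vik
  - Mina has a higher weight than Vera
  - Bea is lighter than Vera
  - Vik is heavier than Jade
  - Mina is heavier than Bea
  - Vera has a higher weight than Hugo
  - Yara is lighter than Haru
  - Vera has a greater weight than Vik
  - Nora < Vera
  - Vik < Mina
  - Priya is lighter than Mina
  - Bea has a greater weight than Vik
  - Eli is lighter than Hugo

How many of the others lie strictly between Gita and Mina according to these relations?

6

Chaining upward from Gita reaches: Yara, Hugo, Vik, Haru, Bea, Vera.
Chaining downward from Mina reaches: Jade, Priya, Eli, Nora, Yara, Nico, Hugo, Vik, Haru, Bea, Vera.
Strictly between Gita and Mina are those in both lists: Yara, Hugo, Vik, Haru, Bea, Vera — 6 elements.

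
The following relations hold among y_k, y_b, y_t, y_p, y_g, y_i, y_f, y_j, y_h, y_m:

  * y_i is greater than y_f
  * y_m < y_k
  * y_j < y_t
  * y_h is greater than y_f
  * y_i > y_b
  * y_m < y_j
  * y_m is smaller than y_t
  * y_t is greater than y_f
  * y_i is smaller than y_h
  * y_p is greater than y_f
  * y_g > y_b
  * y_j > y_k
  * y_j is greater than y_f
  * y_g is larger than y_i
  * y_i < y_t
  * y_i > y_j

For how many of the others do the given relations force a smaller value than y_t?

Directly below y_t: y_m, y_f, y_j, y_i.
One step further: y_k, y_b (6 so far).
Nothing else is reachable below y_t; 6 in all.

6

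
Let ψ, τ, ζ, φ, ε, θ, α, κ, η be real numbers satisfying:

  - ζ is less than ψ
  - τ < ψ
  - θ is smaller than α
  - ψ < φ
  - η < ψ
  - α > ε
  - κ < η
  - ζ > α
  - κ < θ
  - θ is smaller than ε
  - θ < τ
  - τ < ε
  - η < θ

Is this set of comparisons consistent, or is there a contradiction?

The single ordering κ < η < θ < τ < ε < α < ζ < ψ < φ satisfies every listed relation, so no contradiction arises.

consistent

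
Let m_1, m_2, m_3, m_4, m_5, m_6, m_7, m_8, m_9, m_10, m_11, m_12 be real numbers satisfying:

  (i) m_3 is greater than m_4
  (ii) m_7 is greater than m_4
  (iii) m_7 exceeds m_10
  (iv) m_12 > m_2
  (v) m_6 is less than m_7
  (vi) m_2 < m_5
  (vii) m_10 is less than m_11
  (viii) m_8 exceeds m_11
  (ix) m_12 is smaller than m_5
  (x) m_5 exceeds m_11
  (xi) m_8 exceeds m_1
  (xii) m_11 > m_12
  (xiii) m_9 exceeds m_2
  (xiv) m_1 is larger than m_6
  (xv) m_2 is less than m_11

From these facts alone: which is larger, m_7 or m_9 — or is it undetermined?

Following every chain through m_9: below m_9 we get m_2.
m_7 is not reached, and no chain runs the other way from m_7 to m_9.
So the given relations leave the order of m_9 and m_7 undetermined.

undetermined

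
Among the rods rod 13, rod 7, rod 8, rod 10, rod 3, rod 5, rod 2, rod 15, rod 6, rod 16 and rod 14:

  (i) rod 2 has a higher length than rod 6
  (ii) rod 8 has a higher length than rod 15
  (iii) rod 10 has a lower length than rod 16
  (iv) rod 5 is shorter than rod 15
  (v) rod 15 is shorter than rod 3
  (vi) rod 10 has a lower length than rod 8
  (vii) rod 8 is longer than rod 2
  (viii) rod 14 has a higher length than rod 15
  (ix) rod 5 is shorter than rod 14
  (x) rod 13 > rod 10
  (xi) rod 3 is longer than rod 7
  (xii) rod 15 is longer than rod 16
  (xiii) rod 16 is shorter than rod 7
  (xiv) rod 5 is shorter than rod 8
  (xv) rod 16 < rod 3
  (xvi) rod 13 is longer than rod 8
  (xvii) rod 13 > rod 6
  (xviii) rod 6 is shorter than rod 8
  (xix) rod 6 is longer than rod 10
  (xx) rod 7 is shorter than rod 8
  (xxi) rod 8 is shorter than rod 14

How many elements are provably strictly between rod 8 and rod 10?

5

Chaining upward from rod 10 reaches: rod 16, rod 7, rod 6, rod 2, rod 15, rod 13, rod 14, rod 3.
Chaining downward from rod 8 reaches: rod 5, rod 16, rod 7, rod 6, rod 2, rod 15.
Strictly between rod 10 and rod 8 are those in both lists: rod 16, rod 7, rod 6, rod 2, rod 15 — 5 elements.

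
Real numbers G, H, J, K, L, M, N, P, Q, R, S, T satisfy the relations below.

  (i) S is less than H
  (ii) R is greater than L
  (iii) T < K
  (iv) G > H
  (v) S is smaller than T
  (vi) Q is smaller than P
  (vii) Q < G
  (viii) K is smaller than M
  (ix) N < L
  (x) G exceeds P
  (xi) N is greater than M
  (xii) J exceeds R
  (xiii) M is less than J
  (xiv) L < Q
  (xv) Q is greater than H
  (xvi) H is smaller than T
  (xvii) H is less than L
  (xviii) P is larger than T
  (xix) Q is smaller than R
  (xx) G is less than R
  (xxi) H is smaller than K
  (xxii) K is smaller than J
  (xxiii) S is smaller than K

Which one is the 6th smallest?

N

The consecutive relations fix a unique order: S < H < T < K < M < N < L < Q < P < G < R < J.
Counting 6 from the smallest end gives N.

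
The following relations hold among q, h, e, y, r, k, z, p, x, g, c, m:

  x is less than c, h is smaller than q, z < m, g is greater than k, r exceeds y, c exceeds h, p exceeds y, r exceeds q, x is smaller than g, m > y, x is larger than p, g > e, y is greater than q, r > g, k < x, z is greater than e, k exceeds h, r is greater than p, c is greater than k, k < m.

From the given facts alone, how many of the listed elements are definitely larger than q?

The elements the relations force above q are y, p, x, g, c, m, r — no chain reaches any other.
That is 7.

7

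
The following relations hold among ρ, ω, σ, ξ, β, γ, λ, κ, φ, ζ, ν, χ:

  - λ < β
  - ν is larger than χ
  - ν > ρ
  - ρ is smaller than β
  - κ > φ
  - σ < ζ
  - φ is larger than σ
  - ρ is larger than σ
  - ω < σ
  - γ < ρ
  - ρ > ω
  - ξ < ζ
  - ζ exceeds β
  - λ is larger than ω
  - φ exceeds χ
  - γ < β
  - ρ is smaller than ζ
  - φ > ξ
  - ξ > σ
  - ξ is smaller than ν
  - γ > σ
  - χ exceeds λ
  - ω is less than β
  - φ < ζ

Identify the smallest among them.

Chaining upward from ω: directly above it, λ, σ, ρ, β; then χ, γ, ξ, φ, ν, ζ; then κ.
That covers every other element, and nothing is given below ω, so ω is the smallest.

ω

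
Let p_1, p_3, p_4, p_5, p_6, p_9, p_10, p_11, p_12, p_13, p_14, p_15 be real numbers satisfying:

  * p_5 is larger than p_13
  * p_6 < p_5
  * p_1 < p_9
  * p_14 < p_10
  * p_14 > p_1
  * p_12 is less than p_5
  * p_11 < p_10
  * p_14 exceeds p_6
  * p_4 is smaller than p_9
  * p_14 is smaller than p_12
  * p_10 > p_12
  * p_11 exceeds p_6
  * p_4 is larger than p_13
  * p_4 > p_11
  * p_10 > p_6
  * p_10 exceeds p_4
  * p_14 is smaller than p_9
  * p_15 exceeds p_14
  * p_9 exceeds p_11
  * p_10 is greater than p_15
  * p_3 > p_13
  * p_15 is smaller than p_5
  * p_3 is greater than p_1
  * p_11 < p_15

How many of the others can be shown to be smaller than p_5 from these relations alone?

Directly below p_5: p_6, p_13, p_12, p_15.
One step further: p_14, p_11 (6 so far).
One step further: p_1 (7 so far).
Nothing else is reachable below p_5; 7 in all.

7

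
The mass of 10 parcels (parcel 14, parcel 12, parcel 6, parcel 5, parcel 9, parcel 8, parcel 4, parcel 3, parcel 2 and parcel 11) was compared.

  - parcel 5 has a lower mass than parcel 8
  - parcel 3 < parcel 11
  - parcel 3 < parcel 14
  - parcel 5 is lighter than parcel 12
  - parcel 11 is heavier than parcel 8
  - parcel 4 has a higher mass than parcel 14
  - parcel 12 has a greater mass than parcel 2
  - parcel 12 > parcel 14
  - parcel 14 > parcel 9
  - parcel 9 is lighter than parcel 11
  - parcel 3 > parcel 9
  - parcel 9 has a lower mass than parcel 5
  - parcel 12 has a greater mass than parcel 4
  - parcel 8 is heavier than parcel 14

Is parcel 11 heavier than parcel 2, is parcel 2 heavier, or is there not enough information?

Following every chain through parcel 2: above parcel 2 we get parcel 12.
parcel 11 is not reached, and no chain runs the other way from parcel 11 to parcel 2.
So the given relations leave the order of parcel 2 and parcel 11 undetermined.

undetermined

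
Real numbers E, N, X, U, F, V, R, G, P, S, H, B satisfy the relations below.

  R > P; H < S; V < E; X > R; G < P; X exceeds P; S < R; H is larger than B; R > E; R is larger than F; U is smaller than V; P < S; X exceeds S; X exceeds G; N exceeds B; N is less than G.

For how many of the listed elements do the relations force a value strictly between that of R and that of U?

Chaining upward from U reaches: V, E, X.
Chaining downward from R reaches: B, N, G, F, P, V, E, H, S.
Strictly between U and R are those in both lists: V, E — 2 elements.

2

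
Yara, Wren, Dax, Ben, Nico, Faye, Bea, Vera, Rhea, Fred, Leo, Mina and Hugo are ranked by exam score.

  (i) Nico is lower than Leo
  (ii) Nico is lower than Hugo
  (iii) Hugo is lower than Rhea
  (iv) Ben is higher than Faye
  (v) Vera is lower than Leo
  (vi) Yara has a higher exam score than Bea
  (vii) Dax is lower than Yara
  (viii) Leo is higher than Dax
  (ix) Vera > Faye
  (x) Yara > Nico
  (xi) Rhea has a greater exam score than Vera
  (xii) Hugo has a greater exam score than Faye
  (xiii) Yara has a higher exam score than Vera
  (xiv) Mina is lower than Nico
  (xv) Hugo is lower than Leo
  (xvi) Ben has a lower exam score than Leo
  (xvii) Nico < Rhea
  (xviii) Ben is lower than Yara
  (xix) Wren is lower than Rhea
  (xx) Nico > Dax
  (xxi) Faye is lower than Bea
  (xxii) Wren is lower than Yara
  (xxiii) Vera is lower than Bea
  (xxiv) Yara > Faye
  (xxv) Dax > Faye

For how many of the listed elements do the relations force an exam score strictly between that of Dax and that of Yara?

The relations place Dax below Yara. An element lies strictly between them when it is forced above Dax and also forced below Yara.
Above Dax: {Nico, Hugo, Rhea, Leo}. Below Yara: {Faye, Mina, Vera, Nico, Bea, Ben, Wren}.
Intersection: {Nico} — 1.

1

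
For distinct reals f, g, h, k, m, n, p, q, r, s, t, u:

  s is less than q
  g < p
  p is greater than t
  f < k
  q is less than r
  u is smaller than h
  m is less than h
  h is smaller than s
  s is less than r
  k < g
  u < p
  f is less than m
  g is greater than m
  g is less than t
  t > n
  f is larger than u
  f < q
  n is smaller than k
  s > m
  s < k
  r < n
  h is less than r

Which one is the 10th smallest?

g

The consecutive relations fix a unique order: u < f < m < h < s < q < r < n < k < g < t < p.
Counting 10 from the smallest end gives g.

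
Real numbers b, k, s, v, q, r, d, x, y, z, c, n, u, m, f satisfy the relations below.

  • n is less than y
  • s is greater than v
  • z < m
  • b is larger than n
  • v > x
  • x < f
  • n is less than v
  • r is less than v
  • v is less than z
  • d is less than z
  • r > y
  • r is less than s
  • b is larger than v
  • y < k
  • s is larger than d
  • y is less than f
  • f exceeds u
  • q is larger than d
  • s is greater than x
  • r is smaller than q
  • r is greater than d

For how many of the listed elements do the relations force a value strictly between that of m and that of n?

4

The relations place n below m. An element lies strictly between them when it is forced above n and also forced below m.
Above n: {y, k, r, q, v, z, s, b, f}. Below m: {d, y, x, r, v, z}.
Intersection: {y, r, v, z} — 4.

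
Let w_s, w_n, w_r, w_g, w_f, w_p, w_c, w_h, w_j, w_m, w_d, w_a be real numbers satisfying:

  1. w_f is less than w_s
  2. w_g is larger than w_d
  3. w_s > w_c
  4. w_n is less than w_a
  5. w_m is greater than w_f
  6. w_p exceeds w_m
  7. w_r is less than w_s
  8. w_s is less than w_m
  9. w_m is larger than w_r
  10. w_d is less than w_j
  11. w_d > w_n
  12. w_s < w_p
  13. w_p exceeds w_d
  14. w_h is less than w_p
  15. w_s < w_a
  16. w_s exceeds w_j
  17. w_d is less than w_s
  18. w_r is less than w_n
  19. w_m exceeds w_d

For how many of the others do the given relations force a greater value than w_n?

7

The elements the relations force above w_n are w_d, w_j, w_g, w_s, w_m, w_a, w_p — no chain reaches any other.
That is 7.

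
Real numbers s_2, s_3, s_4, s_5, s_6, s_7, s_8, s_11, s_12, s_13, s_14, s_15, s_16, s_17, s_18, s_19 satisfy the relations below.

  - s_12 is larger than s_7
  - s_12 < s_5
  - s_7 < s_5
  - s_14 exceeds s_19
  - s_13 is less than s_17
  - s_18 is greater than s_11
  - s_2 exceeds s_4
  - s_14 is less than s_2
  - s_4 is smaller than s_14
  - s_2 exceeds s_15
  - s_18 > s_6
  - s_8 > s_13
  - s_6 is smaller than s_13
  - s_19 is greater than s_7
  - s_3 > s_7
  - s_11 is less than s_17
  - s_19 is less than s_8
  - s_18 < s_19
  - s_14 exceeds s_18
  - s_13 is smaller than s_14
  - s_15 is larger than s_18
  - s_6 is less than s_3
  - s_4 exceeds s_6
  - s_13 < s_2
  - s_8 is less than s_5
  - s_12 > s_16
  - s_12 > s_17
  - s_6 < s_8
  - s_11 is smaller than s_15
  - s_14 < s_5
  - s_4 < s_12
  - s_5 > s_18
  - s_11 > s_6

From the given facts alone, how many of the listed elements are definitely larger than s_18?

Directly above s_18: s_19, s_14, s_15, s_5.
One step further: s_2, s_8 (6 so far).
No other element is forced above s_18 by the given relations, so the count is 6.

6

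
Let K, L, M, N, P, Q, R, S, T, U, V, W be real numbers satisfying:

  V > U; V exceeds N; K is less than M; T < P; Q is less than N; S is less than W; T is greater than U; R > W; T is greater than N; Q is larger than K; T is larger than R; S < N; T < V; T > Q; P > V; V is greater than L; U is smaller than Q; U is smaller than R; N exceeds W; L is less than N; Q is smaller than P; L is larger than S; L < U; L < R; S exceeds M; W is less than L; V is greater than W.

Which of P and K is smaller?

K < M and M < S give K < S.
Then S < W extends the chain to W.
With W < L: K < M < S < W < L.
Then L < U extends the chain to U.
With U < Q: K < M < S < W < L < U < Q.
Then Q < N extends the chain to N.
With N < T: K < M < S < W < L < U < Q < N < T.
With T < V: K < M < S < W < L < U < Q < N < T < V.
Then V < P extends the chain to P.
So K < P; K is the smaller of the two.

K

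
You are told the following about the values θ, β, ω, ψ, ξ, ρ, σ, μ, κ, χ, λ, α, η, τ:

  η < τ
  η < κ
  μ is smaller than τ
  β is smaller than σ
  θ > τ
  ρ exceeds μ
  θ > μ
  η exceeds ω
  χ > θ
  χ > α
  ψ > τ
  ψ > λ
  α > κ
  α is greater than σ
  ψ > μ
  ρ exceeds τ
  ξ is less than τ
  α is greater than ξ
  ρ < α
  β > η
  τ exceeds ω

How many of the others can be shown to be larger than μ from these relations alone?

The elements the relations force above μ are τ, ρ, θ, α, χ, ψ — no chain reaches any other.
That is 6.

6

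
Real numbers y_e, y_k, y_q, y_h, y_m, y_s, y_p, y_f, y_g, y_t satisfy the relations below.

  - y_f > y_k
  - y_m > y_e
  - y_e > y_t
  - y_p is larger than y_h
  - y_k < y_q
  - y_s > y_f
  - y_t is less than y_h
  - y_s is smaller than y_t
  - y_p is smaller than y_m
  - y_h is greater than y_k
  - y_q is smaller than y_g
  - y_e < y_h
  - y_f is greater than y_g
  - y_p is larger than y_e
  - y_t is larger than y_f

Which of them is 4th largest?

Piecing the relations together gives one ordering: y_k < y_q < y_g < y_f < y_s < y_t < y_e < y_h < y_p < y_m.
Counting 4 from the largest end gives y_e.

y_e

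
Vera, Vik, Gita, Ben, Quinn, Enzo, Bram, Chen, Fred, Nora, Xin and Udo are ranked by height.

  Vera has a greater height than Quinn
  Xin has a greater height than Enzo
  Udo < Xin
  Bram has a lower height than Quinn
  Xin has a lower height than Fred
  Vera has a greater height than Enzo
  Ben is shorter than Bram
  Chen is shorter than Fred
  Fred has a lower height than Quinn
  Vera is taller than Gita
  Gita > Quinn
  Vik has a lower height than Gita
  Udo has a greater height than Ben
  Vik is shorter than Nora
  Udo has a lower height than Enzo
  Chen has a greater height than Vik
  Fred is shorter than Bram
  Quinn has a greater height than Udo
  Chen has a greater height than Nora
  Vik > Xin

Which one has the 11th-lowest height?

Piecing the relations together gives one ordering: Ben < Udo < Enzo < Xin < Vik < Nora < Chen < Fred < Bram < Quinn < Gita < Vera.
The 11th smallest is Gita.

Gita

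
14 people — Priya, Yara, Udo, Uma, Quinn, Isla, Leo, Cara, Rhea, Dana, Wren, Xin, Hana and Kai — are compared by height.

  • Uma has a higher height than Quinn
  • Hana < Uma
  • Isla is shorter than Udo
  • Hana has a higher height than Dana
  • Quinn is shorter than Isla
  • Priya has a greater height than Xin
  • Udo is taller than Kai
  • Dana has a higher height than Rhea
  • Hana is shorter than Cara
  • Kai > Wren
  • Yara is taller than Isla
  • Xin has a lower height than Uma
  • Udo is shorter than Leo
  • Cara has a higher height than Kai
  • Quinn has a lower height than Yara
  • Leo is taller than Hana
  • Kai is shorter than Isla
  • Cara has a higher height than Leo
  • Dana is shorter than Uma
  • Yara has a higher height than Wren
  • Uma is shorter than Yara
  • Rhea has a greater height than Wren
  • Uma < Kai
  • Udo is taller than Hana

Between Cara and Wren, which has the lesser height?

Wren < Rhea and Rhea < Dana give Wren < Dana.
Then Dana < Hana extends the chain to Hana.
Then Hana < Uma extends the chain to Uma.
With Uma < Kai: Wren < Rhea < Dana < Hana < Uma < Kai.
With Kai < Isla: Wren < Rhea < Dana < Hana < Uma < Kai < Isla.
With Isla < Udo: Wren < Rhea < Dana < Hana < Uma < Kai < Isla < Udo.
With Udo < Leo: Wren < Rhea < Dana < Hana < Uma < Kai < Isla < Udo < Leo.
Then Leo < Cara extends the chain to Cara.
So Wren < Cara; Wren is the shorter of the two.

Wren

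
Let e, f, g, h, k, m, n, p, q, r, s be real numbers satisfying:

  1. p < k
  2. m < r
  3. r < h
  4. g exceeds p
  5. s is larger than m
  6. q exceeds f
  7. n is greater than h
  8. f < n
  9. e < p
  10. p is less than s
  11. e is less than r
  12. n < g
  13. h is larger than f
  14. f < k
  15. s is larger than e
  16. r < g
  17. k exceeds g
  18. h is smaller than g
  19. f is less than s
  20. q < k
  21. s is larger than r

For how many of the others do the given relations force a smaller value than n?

5

From n the given relations immediately reach f, h.
From those, r — 3 in total.
From those, e, m — 5 in total.
No other element is forced below n by the given relations, so the count is 5.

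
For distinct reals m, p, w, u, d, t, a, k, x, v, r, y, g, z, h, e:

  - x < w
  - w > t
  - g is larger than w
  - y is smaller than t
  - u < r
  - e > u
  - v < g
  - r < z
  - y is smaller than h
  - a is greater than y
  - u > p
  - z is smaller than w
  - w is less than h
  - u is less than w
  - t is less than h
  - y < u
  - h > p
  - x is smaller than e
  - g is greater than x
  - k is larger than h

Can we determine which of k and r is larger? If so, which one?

r < z and z < w give r < w.
Then w < h extends the chain to h.
Then h < k extends the chain to k.
So k is larger.

k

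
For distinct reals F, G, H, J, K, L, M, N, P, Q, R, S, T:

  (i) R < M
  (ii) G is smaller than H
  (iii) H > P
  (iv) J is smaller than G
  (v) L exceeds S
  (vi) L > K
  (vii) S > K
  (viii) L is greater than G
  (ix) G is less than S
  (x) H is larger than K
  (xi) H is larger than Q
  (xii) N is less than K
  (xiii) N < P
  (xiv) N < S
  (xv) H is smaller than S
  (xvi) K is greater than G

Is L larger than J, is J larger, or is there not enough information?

Link the given pairs in sequence: J < G; G < K; K < H; H < S; S < L.
Chaining these gives J < G < K < H < S < L.
So L is larger.

L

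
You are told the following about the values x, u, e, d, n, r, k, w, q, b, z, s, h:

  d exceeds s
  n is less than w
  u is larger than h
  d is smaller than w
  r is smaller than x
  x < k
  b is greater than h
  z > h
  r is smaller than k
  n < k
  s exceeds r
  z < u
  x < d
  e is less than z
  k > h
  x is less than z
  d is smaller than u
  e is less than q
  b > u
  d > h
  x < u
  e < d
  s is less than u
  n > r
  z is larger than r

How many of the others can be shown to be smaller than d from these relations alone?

The elements the relations force below d are r, e, h, x, s — no chain reaches any other.
That is 5.

5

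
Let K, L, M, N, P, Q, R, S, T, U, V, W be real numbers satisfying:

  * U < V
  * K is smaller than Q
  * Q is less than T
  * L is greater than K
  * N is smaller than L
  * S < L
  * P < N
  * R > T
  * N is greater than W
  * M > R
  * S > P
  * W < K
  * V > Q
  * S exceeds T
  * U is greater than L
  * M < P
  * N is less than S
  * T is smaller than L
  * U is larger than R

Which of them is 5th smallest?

R

Piecing the relations together gives one ordering: W < K < Q < T < R < M < P < N < S < L < U < V.
Counting 5 from the smallest end gives R.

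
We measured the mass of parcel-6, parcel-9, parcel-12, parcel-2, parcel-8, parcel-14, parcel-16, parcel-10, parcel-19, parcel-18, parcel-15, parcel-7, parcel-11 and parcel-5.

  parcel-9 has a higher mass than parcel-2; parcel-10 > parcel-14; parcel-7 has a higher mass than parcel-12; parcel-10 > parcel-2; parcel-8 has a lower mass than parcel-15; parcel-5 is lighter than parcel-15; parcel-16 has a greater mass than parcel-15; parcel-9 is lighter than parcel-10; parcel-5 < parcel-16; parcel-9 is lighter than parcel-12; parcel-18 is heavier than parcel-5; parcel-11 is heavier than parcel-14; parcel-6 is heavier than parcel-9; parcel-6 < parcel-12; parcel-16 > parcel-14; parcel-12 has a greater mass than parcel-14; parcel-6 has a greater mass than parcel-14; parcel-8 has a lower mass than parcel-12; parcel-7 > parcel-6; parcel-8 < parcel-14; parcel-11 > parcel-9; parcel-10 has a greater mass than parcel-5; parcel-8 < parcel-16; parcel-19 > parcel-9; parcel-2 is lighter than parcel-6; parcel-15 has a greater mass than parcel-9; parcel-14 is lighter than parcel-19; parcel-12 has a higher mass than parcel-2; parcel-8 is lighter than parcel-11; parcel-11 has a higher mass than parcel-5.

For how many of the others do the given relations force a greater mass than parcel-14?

7

Directly above parcel-14: parcel-19, parcel-6, parcel-10, parcel-16, parcel-12, parcel-11.
One step further: parcel-7 (7 so far).
Nothing else is reachable above parcel-14; 7 in all.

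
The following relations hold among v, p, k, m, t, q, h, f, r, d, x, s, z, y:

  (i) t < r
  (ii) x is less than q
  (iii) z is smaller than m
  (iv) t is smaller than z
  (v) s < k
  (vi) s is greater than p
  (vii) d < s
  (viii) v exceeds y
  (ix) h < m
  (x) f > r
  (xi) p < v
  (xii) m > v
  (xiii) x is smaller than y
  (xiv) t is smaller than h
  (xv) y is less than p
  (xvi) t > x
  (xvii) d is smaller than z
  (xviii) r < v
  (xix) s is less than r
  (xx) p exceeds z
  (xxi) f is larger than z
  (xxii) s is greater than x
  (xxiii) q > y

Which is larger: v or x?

v

x < t < z < p < s < r < v, by transitivity through t, z, p, s, r.
So x < v; v is the larger of the two.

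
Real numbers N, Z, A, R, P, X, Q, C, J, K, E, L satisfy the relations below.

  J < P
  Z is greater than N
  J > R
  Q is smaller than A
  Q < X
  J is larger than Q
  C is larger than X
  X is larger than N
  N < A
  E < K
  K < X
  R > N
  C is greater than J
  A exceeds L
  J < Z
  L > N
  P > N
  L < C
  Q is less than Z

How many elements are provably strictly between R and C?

The relations place R below C. An element lies strictly between them when it is forced above R and also forced below C.
Above R: {J, Z, P}. Below C: {Q, N, E, K, L, J, X}.
Intersection: {J} — 1.

1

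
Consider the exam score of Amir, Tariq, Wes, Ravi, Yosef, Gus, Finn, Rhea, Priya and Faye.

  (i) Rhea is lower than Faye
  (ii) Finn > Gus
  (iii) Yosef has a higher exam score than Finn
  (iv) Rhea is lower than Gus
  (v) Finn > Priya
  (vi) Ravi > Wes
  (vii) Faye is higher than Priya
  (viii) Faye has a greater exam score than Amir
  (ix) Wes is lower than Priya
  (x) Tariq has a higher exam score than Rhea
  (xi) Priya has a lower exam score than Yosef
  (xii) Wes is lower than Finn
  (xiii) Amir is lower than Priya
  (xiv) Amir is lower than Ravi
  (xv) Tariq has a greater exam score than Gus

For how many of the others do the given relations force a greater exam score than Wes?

5

From Wes the given relations immediately reach Priya, Finn, Ravi.
From those, Faye, Yosef — 5 in total.
No other element is forced above Wes by the given relations, so the count is 5.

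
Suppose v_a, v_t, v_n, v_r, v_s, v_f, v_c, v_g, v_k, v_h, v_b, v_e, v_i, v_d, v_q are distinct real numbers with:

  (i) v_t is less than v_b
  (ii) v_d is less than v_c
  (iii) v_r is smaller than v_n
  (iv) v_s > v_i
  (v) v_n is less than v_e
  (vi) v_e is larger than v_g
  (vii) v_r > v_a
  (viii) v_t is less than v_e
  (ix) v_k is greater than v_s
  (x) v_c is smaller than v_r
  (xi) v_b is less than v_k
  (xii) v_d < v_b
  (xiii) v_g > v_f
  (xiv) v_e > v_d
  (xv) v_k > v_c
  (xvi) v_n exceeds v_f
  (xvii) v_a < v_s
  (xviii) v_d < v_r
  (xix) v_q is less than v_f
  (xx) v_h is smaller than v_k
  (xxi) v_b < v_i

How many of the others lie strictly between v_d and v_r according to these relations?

Chaining upward from v_d reaches: v_b, v_c, v_i, v_s, v_k, v_n, v_e.
Chaining downward from v_r reaches: v_a, v_c.
Strictly between v_d and v_r are those in both lists: v_c — 1 element.

1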